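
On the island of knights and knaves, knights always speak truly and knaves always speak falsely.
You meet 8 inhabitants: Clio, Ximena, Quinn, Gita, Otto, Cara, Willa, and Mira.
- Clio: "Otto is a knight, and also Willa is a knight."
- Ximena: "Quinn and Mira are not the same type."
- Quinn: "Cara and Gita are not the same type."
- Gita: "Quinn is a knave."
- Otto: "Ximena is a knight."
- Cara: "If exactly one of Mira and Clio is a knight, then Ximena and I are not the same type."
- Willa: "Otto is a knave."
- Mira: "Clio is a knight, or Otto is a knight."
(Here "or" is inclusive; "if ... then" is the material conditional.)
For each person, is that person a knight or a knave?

Clio is a knave, Ximena is a knave, Quinn is a knave, Gita is a knight, Otto is a knave, Cara is a knight, Willa is a knight, and Mira is a knave.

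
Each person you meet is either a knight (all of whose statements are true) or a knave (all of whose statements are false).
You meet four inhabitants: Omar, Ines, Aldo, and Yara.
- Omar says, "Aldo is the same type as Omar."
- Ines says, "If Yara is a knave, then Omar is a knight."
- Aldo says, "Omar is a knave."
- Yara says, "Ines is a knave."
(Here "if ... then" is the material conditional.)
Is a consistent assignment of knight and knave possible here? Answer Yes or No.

No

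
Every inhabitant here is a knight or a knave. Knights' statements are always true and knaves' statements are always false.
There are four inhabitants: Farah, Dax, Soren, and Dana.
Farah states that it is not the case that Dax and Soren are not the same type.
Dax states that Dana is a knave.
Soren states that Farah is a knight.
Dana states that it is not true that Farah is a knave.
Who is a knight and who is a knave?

Farah is a knave, Dax is a knight, Soren is a knave, and Dana is a knave.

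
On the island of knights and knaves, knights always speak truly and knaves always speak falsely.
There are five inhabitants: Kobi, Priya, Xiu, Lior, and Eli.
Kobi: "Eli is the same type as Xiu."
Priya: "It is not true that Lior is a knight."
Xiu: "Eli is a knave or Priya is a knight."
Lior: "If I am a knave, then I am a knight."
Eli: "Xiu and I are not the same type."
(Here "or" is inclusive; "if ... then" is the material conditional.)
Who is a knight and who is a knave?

Suppose Kobi is a knight. Then Kobi's statement "Eli is the same type as Xiu" would have to be true. Checking the 16 ways to assign the others, none is consistent with every speaker.
(For instance, with Priya=knave, Xiu=knave, Lior=knight, Eli=knight, Kobi's claim "Eli is the same type as Xiu" comes out false where it would need to be true.)
So Kobi must be a knave, making "Eli is the same type as Xiu" false. Taking Kobi=knave, Priya=knave, Xiu=knave, Lior=knight, Eli=knight, each remaining statement checks out:
  Priya (knave): "it is not true that Lior is a knight" — false. ✓
  Xiu (knave): "Eli is a knave or Priya is a knight" — false. ✓
  Lior (knight): "if I am a knave, then I am a knight" — true. ✓
  Eli (knight): "Xiu and I are not the same type" — true. ✓
This is the unique consistent assignment.

Kobi is a knave, Priya is a knave, Xiu is a knave, Lior is a knight, and Eli is a knight.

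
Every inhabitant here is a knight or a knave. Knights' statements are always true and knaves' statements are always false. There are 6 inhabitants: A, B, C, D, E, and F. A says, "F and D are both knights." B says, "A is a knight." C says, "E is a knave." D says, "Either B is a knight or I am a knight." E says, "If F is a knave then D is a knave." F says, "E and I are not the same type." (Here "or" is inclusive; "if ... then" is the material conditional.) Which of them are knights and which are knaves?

A is a knave, B is a knave, C is a knight, D is a knight, E is a knave, and F is a knave.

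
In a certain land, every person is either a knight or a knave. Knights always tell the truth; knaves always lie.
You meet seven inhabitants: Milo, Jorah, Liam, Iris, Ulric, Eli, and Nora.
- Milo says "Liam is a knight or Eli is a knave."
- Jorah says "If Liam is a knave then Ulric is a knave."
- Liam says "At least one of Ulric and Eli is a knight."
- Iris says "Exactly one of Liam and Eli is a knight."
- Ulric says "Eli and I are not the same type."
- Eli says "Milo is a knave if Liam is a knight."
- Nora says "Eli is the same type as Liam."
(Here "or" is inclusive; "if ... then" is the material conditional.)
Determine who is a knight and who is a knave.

Milo is a knight, Jorah is a knight, Liam is a knight, Iris is a knight, Ulric is a knight, Eli is a knave, and Nora is a knave.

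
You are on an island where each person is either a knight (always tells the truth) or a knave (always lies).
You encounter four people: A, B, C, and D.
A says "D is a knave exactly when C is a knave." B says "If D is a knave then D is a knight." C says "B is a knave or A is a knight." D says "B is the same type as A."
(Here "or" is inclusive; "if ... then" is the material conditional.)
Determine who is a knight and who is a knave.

A is a knight, B is a knight, C is a knight, and D is a knight.

As a knight, A's statement "D is a knave exactly when C is a knave" should be true; it is.
B is a knight; "if D is a knave then D is a knight" is true, as required.
Since C is a knight, "B is a knave or A is a knight" needs to be true, which holds.
Since D is a knight, "B is the same type as A" needs to be true, which holds.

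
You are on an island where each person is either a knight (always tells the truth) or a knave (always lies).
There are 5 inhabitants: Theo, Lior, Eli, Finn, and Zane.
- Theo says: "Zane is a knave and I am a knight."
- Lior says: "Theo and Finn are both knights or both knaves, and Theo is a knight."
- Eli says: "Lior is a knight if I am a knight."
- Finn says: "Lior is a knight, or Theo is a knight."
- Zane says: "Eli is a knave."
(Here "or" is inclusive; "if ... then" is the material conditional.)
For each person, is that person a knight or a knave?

Since Theo is a knight, "Zane is a knave and I am a knight" needs to be true, which holds.
Lior is a knight; "Theo and Finn are both knights or both knaves, and Theo is a knight" is true, as required.
Eli (knight): "Lior is a knight if I am a knight" — true. ✓
Since Finn is a knight, "Lior is a knight, or Theo is a knight" needs to be true, which holds.
As a knave, Zane's statement "Eli is a knave" should be false; it is.

Theo is a knight, Lior is a knight, Eli is a knight, Finn is a knight, and Zane is a knave.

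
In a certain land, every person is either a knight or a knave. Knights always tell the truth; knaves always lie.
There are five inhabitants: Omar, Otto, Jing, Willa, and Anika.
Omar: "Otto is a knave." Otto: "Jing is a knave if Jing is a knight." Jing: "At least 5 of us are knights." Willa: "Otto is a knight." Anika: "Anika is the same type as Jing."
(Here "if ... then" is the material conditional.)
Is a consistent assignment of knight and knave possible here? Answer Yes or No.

No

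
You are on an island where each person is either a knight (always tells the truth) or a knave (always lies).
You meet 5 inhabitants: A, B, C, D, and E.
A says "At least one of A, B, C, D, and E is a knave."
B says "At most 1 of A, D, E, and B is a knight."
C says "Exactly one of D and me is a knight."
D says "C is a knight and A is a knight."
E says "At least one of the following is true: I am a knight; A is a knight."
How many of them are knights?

2

The unique consistent assignment is A=knight, B=knave, C=knave, D=knave, E=knight.
That has 2 knights.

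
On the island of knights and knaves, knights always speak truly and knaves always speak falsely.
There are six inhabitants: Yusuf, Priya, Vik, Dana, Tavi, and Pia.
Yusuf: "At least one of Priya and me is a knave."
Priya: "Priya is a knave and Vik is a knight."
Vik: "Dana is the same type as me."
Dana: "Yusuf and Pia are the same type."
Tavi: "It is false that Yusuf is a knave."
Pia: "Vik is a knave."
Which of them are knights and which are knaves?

Yusuf is a knight, Priya is a knave, Vik is a knave, Dana is a knight, Tavi is a knight, and Pia is a knight.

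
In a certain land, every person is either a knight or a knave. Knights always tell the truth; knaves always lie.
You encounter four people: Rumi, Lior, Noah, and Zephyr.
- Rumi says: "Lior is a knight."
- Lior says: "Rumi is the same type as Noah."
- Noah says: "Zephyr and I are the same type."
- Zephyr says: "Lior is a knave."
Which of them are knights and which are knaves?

Rumi is a knave, Lior is a knave, Noah is a knight, and Zephyr is a knight.

Suppose Rumi is a knight. Then Rumi's statement "Lior is a knight" would have to be true. Checking the 8 ways to assign the others, none is consistent with every speaker.
(For instance, with Lior=knave, Noah=knight, Zephyr=knight, Rumi's claim "Lior is a knight" comes out false where it would need to be true.)
So Rumi must be a knave, making "Lior is a knight" false. Taking Rumi=knave, Lior=knave, Noah=knight, Zephyr=knight, each remaining statement checks out:
  Lior (knave): "Rumi is the same type as Noah" — false. ✓
  Noah (knight): "Zephyr and I are the same type" — true. ✓
  Zephyr (knight): "Lior is a knave" — true. ✓
This is the unique consistent assignment.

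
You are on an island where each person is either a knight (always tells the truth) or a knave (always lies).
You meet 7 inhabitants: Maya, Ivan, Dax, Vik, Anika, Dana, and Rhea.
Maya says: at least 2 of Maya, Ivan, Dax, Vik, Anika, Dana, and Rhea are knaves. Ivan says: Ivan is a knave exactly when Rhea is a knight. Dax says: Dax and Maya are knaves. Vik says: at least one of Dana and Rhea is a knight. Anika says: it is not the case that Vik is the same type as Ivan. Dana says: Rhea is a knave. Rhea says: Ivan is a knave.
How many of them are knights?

4

The unique consistent assignment is Maya=knight, Ivan=knight, Dax=knave, Vik=knight, Anika=knave, Dana=knight, Rhea=knave.
That has 4 knights.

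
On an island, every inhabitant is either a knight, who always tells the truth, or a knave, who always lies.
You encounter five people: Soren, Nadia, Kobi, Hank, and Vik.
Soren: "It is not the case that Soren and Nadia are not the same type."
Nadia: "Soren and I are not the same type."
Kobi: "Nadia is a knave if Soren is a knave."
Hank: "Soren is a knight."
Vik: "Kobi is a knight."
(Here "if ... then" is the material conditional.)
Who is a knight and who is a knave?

Suppose Soren is a knight. Then Soren's statement "it is not the case that Soren and Nadia are not the same type" would have to be true. Checking the 16 ways to assign the others, none is consistent with every speaker.
(For instance, with Nadia=knight, Kobi=knave, Hank=knave, Vik=knave, Nadia's claim "Soren and I are not the same type" comes out false where it would need to be true.)
So Soren must be a knave, making "it is not the case that Soren and Nadia are not the same type" false. Taking Soren=knave, Nadia=knight, Kobi=knave, Hank=knave, Vik=knave, each remaining statement checks out:
  Nadia (knight): "Soren and I are not the same type" — true. ✓
  Kobi (knave): "Nadia is a knave if Soren is a knave" — false. ✓
  Hank (knave): "Soren is a knight" — false. ✓
  Vik (knave): "Kobi is a knight" — false. ✓
This is the unique consistent assignment.

Soren is a knave, Nadia is a knight, Kobi is a knave, Hank is a knave, and Vik is a knave.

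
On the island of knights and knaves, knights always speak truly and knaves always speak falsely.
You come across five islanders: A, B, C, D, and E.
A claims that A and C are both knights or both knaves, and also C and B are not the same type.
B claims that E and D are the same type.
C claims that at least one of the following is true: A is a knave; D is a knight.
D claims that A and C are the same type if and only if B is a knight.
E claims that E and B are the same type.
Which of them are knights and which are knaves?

Knights: B and C. Knaves: A, D, and E.

As a knave, A's statement "A and C are both knights or both knaves, and also C and B are not the same type" should be False; it is.
Since B is a knight, "E and D are the same type" needs to be True, which holds.
C (knight): "at least one of the following is true: A is a knave; D is a knight" — True. ✓
D is a knave, so "A and C are the same type if and only if B is a knight" must be False — and it is.
E is a knave, and the claim "E and B are the same type" is indeed False.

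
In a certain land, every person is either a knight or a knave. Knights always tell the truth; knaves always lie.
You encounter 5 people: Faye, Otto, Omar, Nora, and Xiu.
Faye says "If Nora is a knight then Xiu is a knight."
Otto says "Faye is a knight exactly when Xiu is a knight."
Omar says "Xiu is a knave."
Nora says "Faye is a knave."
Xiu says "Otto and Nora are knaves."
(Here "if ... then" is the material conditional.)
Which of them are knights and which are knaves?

Faye is a knave, Otto is a knight, Omar is a knight, Nora is a knight, and Xiu is a knave.

Suppose Faye is a knight. Then Faye's statement "if Nora is a knight then Xiu is a knight" would have to be true. Checking the 16 ways to assign the others, none is consistent with every speaker.
(For instance, with Otto=knight, Omar=knight, Nora=knight, Xiu=knave, Faye's claim "if Nora is a knight then Xiu is a knight" comes out false where it would need to be true.)
So Faye must be a knave, making "if Nora is a knight then Xiu is a knight" false. Taking Faye=knave, Otto=knight, Omar=knight, Nora=knight, Xiu=knave, each remaining statement checks out:
  Otto (knight): "Faye is a knight exactly when Xiu is a knight" — true. ✓
  Omar (knight): "Xiu is a knave" — true. ✓
  Nora (knight): "Faye is a knave" — true. ✓
  Xiu (knave): "Otto and Nora are knaves" — false. ✓
This is the unique consistent assignment.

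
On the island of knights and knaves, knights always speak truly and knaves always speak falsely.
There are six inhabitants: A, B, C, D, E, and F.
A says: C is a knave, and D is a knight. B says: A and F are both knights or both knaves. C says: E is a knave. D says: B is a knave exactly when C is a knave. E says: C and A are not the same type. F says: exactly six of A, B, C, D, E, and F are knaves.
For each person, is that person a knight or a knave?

A (knight): "C is a knave, and D is a knight" — True. ✓
B is a knave; "A and F are both knights or both knaves" is False, as required.
C (knave): "E is a knave" — False. ✓
D is a knight, so "B is a knave exactly when C is a knave" must be True — and it is.
E is a knight, so "C and A are not the same type" must be True — and it is.
F is a knave; "exactly six of A, B, C, D, E, and F are knaves" is False, as required.

Knights: A, D, and E. Knaves: B, C, and F.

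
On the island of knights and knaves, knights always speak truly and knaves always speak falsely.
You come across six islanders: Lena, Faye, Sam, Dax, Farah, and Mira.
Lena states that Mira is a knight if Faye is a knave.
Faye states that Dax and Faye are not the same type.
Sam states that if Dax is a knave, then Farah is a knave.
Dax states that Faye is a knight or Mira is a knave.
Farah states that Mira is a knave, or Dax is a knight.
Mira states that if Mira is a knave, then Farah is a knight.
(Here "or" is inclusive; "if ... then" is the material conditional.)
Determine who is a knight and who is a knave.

Lena is a knight; "Mira is a knight if Faye is a knave" is true, as required.
Faye is a knave, and the claim "Dax and Faye are not the same type" is indeed false.
Sam (knight): "if Dax is a knave, then Farah is a knave" — true. ✓
Dax (knave): "Faye is a knight or Mira is a knave" — false. ✓
As a knave, Farah's statement "Mira is a knave, or Dax is a knight" should be false; it is.
Since Mira is a knight, "if Mira is a knave, then Farah is a knight" needs to be true, which holds.

Lena is a knight, Faye is a knave, Sam is a knight, Dax is a knave, Farah is a knave, and Mira is a knight.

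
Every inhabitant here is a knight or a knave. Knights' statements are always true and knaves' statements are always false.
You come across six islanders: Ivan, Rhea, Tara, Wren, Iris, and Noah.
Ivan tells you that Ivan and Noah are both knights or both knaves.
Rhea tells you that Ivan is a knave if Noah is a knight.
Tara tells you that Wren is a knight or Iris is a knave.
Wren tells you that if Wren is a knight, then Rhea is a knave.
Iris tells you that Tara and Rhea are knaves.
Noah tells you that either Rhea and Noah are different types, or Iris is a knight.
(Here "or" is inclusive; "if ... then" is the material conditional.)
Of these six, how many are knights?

4

The unique consistent assignment is Ivan=knight, Rhea=knave, Tara=knight, Wren=knight, Iris=knave, Noah=knight.
That has 4 knights.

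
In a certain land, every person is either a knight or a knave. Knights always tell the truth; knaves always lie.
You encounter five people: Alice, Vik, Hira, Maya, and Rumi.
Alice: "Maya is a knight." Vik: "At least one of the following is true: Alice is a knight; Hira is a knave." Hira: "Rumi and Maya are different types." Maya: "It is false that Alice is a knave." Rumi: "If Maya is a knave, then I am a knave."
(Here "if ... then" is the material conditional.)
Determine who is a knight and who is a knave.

Alice is a knight, Vik is a knight, Hira is a knave, Maya is a knight, and Rumi is a knight.

Alice (knight): "Maya is a knight" — True. ✓
Vik is a knight; "at least one of the following is true: Alice is a knight; Hira is a knave" is True, as required.
As a knave, Hira's statement "Rumi and Maya are different types" should be False; it is.
As a knight, Maya's statement "it is false that Alice is a knave" should be True; it is.
As a knight, Rumi's statement "if Maya is a knave, then I am a knave" should be True; it is.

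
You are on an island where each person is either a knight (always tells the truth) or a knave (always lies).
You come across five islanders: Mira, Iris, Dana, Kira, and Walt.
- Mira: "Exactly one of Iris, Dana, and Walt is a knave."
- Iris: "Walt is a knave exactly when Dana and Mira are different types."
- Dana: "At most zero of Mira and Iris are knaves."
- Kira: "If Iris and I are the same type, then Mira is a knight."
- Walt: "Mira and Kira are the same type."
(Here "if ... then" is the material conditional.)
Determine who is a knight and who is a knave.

Mira is a knave, Iris is a knave, Dana is a knave, Kira is a knight, and Walt is a knave.

Suppose Mira is a knight. Then Mira's statement "exactly one of Iris, Dana, and Walt is a knave" would have to be true. Checking the 16 ways to assign the others, none is consistent with every speaker.
(For instance, with Iris=knave, Dana=knave, Kira=knight, Walt=knave, Mira's claim "exactly one of Iris, Dana, and Walt is a knave" comes out false where it would need to be true.)
So Mira must be a knave, making "exactly one of Iris, Dana, and Walt is a knave" false. Taking Mira=knave, Iris=knave, Dana=knave, Kira=knight, Walt=knave, each remaining statement checks out:
  Iris (knave): "Walt is a knave exactly when Dana and Mira are different types" — false. ✓
  Dana (knave): "at most zero of Mira and Iris are knaves" — false. ✓
  Kira (knight): "if Iris and I are the same type, then Mira is a knight" — true. ✓
  Walt (knave): "Mira and Kira are the same type" — false. ✓
This is the unique consistent assignment.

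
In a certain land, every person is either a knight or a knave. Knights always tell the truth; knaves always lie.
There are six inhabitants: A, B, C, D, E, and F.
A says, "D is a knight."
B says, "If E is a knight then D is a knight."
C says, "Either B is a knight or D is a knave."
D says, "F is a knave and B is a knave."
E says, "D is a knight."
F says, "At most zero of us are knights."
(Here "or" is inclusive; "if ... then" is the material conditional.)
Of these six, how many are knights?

2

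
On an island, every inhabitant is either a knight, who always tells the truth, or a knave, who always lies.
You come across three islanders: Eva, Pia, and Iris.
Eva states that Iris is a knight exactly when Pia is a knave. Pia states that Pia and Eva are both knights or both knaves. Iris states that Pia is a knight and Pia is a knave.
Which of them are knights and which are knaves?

Eva is a knight, Pia is a knight, and Iris is a knave.

Suppose Eva is a knave. Then Eva's statement "Iris is a knight exactly when Pia is a knave" would have to be false. Checking the 4 ways to assign the others, none is consistent with every speaker.
(For instance, with Pia=knight, Iris=knave, Eva's claim "Iris is a knight exactly when Pia is a knave" comes out true where it would need to be false.)
So Eva must be a knight, making "Iris is a knight exactly when Pia is a knave" true. Taking Eva=knight, Pia=knight, Iris=knave, each remaining statement checks out:
  Pia (knight): "Pia and Eva are both knights or both knaves" — true. ✓
  Iris (knave): "Pia is a knight and Pia is a knave" — false. ✓
This is the unique consistent assignment.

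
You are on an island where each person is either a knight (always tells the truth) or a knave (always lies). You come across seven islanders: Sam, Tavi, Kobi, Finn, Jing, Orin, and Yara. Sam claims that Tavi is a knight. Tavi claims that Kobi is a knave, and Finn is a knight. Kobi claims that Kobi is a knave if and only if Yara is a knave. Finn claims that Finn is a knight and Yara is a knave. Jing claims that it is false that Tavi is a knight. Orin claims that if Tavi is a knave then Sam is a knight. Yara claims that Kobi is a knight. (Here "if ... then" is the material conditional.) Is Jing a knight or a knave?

Consistent assignments: {Sam=knave, Tavi=knave, Kobi=knight, Finn=knave, Jing=knight, Orin=knave, Yara=knight}
In every consistent assignment, Jing is a knight.

Jing is a knight.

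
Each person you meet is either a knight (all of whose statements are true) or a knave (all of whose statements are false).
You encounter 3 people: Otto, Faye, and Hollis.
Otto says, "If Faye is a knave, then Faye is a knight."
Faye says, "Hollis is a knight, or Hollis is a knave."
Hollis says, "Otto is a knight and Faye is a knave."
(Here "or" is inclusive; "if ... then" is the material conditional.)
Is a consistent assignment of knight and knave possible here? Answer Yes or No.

Yes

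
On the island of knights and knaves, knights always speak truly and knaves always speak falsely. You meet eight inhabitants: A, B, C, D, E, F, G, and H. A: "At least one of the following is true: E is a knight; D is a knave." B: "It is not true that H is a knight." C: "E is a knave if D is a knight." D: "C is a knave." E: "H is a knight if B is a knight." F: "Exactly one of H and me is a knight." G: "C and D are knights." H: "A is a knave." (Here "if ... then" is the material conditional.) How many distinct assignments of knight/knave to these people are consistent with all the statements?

2

Consistent assignments:
  A=knight, B=knight, C=knight, D=knave, E=knave, F=knight, G=knave, H=knave
  A=knight, B=knight, C=knight, D=knave, E=knave, F=knave, G=knave, H=knave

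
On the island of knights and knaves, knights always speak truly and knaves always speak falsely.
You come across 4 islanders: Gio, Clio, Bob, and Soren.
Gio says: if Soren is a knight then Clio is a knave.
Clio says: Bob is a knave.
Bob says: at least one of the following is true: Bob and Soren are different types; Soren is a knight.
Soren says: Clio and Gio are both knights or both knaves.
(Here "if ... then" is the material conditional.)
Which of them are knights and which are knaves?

As a knight, Gio's statement "if Soren is a knight then Clio is a knave" should be True; it is.
Clio is a knave, so "Bob is a knave" must be false — and it is.
As a knight, Bob's statement "at least one of the following is true: Bob and Soren are different types; Soren is a knight" should be True; it is.
Soren (knave): "Clio and Gio are both knights or both knaves" — false. ✓

Gio is a knight, Clio is a knave, Bob is a knight, and Soren is a knave.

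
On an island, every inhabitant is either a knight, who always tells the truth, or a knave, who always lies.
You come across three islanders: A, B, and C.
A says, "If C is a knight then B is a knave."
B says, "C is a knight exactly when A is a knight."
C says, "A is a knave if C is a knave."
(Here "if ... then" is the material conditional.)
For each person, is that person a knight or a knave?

Knights: A. Knaves: B and C.

Suppose A is a knave. Then A's statement "if C is a knight then B is a knave" would have to be false. Checking the 4 ways to assign the others, none is consistent with every speaker.
(For instance, with B=knave, C=knave, A's claim "if C is a knight then B is a knave" comes out true where it would need to be false.)
So A must be a knight, making "if C is a knight then B is a knave" true. Taking A=knight, B=knave, C=knave, each remaining statement checks out:
  B (knave): "C is a knight exactly when A is a knight" — false. ✓
  C (knave): "A is a knave if C is a knave" — false. ✓
This is the unique consistent assignment.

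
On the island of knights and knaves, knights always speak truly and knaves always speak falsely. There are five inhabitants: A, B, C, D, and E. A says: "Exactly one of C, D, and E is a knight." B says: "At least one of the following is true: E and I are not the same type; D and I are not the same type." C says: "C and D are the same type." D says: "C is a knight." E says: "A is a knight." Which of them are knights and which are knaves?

A is a knave, B is a knight, C is a knight, D is a knight, and E is a knave.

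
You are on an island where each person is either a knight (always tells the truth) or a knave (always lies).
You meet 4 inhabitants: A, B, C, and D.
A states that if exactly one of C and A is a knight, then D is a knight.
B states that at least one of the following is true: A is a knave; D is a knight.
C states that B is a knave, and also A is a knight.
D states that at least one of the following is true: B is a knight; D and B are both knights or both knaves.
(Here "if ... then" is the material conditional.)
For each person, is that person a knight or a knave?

Suppose A is a knave. Then A's statement "if exactly one of C and A is a knight, then D is a knight" would have to be false. Checking the 8 ways to assign the others, none is consistent with every speaker.
(For instance, with B=knight, C=knave, D=knight, A's claim "if exactly one of C and A is a knight, then D is a knight" comes out true where it would need to be false.)
So A must be a knight, making "if exactly one of C and A is a knight, then D is a knight" true. Taking A=knight, B=knight, C=knave, D=knight, each remaining statement checks out:
  B (knight): "at least one of the following is true: A is a knave; D is a knight" — true. ✓
  C (knave): "B is a knave, and also A is a knight" — false. ✓
  D (knight): "at least one of the following is true: B is a knight; D and B are both knights or both knaves" — true. ✓
This is the unique consistent assignment.

Knights: A, B, and D. Knaves: C.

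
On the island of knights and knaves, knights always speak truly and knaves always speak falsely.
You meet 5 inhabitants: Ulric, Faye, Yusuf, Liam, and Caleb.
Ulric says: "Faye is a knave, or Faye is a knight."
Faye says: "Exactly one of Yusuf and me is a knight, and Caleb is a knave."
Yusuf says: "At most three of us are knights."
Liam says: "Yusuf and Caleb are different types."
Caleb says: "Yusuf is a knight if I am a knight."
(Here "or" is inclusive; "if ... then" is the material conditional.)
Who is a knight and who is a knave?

Ulric is a knight, Faye is a knave, Yusuf is a knight, Liam is a knave, and Caleb is a knight.

Suppose Ulric is a knave. Then Ulric's statement "Faye is a knave, or Faye is a knight" would have to be false. Checking the 16 ways to assign the others, none is consistent with every speaker.
(For instance, with Faye=knave, Yusuf=knight, Liam=knave, Caleb=knight, Ulric's claim "Faye is a knave, or Faye is a knight" comes out true where it would need to be false.)
So Ulric must be a knight, making "Faye is a knave, or Faye is a knight" true. Taking Ulric=knight, Faye=knave, Yusuf=knight, Liam=knave, Caleb=knight, each remaining statement checks out:
  Faye (knave): "exactly one of Yusuf and me is a knight, and Caleb is a knave" — false. ✓
  Yusuf (knight): "at most three of us are knights" — true. ✓
  Liam (knave): "Yusuf and Caleb are different types" — false. ✓
  Caleb (knight): "Yusuf is a knight if I am a knight" — true. ✓
This is the unique consistent assignment.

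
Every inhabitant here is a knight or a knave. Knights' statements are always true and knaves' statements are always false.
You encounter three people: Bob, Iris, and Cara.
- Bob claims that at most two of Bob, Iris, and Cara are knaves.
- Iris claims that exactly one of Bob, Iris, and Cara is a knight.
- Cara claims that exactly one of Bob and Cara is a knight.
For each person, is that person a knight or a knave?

Bob is a knave, Iris is a knave, and Cara is a knave.

Bob is a knave, and the claim "at most two of Bob, Iris, and Cara are knaves" is indeed false.
Iris is a knave, and the claim "exactly one of Bob, Iris, and Cara is a knight" is indeed false.
Cara is a knave, and the claim "exactly one of Bob and Cara is a knight" is indeed false.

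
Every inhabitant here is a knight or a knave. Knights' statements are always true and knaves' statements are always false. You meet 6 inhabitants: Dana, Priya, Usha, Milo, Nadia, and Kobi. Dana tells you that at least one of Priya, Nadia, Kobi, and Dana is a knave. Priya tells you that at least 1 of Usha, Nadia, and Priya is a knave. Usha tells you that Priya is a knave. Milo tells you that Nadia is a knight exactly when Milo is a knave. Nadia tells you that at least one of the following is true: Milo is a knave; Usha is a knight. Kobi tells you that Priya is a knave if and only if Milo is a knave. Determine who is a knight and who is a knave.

Knights: Dana, Priya, Milo, and Kobi. Knaves: Usha and Nadia.

Since Dana is a knight, "at least one of Priya, Nadia, Kobi, and Dana is a knave" needs to be true, which holds.
Since Priya is a knight, "at least 1 of Usha, Nadia, and Priya is a knave" needs to be true, which holds.
Usha is a knave, and the claim "Priya is a knave" is indeed False.
Milo is a knight, so "Nadia is a knight exactly when Milo is a knave" must be true — and it is.
Nadia is a knave, so "at least one of the following is true: Milo is a knave; Usha is a knight" must be False — and it is.
Kobi is a knight; "Priya is a knave if and only if Milo is a knave" is true, as required.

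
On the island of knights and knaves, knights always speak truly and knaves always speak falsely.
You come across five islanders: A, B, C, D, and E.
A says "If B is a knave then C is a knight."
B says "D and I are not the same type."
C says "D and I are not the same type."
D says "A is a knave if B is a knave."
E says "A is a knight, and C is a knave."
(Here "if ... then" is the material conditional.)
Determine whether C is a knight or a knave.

C is a knight.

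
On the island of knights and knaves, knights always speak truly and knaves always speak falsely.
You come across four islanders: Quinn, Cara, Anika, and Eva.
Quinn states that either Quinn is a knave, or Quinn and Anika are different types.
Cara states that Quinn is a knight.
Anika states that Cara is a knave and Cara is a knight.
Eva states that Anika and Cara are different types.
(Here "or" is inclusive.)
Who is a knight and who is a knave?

Quinn is a knight, Cara is a knight, Anika is a knave, and Eva is a knight.

Suppose Quinn is a knave. Then Quinn's statement "either Quinn is a knave, or Quinn and Anika are different types" would have to be false. Checking the 8 ways to assign the others, none is consistent with every speaker.
(For instance, with Cara=knight, Anika=knave, Eva=knight, Quinn's claim "either Quinn is a knave, or Quinn and Anika are different types" comes out true where it would need to be false.)
So Quinn must be a knight, making "either Quinn is a knave, or Quinn and Anika are different types" true. Taking Quinn=knight, Cara=knight, Anika=knave, Eva=knight, each remaining statement checks out:
  Cara (knight): "Quinn is a knight" — true. ✓
  Anika (knave): "Cara is a knave and Cara is a knight" — false. ✓
  Eva (knight): "Anika and Cara are different types" — true. ✓
This is the unique consistent assignment.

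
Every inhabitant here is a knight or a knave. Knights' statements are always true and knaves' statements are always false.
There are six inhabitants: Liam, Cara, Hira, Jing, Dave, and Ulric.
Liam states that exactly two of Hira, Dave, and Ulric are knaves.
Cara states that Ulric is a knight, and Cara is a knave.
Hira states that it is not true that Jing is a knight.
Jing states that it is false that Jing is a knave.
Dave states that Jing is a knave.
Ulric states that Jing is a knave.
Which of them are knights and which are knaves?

Liam is a knave, so "exactly two of Hira, Dave, and Ulric are knaves" must be False — and it is.
Cara (knave): "Ulric is a knight, and Cara is a knave" — False. ✓
As a knave, Hira's statement "it is not true that Jing is a knight" should be False; it is.
As a knight, Jing's statement "it is false that Jing is a knave" should be true; it is.
Dave is a knave; "Jing is a knave" is False, as required.
Ulric (knave): "Jing is a knave" — False. ✓

Liam is a knave, Cara is a knave, Hira is a knave, Jing is a knight, Dave is a knave, and Ulric is a knave.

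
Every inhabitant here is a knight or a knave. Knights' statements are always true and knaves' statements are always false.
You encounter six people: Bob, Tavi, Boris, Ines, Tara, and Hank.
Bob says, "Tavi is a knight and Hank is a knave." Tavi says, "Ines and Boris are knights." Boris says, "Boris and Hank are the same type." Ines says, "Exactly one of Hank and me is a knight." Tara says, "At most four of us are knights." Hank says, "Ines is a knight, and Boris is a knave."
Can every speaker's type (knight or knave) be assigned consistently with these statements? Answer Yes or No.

No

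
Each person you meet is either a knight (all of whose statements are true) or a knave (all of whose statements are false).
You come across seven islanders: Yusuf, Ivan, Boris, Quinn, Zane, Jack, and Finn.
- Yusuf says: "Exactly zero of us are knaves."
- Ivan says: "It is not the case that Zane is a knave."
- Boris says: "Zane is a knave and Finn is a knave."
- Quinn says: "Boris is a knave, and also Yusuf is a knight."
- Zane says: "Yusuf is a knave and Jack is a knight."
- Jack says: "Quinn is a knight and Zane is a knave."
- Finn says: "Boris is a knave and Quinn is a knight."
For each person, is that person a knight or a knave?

Yusuf is a knave, Ivan is a knave, Boris is a knight, Quinn is a knave, Zane is a knave, Jack is a knave, and Finn is a knave.

Yusuf is a knave; "exactly zero of us are knaves" is False, as required.
Ivan is a knave, and the claim "it is not the case that Zane is a knave" is indeed False.
Boris is a knight, and the claim "Zane is a knave and Finn is a knave" is indeed true.
Quinn is a knave; "Boris is a knave, and also Yusuf is a knight" is False, as required.
Zane is a knave; "Yusuf is a knave and Jack is a knight" is False, as required.
Jack (knave): "Quinn is a knight and Zane is a knave" — False. ✓
Since Finn is a knave, "Boris is a knave and Quinn is a knight" needs to be False, which holds.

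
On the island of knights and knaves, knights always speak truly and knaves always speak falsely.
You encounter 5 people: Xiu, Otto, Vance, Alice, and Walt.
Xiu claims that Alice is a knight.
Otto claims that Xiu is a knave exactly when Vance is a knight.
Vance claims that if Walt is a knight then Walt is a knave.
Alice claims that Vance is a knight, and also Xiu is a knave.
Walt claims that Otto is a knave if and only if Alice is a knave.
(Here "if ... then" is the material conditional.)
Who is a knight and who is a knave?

Knights: Walt. Knaves: Xiu, Otto, Vance, and Alice.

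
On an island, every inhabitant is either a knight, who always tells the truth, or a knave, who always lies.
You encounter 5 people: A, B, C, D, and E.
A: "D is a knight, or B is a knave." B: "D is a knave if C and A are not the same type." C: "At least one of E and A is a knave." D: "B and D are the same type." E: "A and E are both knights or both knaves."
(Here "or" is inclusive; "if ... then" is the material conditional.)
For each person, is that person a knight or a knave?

A is a knight, B is a knight, C is a knight, D is a knight, and E is a knave.

Suppose A is a knave. Then A's statement "D is a knight, or B is a knave" would have to be false. Checking the 16 ways to assign the others, none is consistent with every speaker.
(For instance, with B=knight, C=knight, D=knight, E=knave, A's claim "D is a knight, or B is a knave" comes out true where it would need to be false.)
So A must be a knight, making "D is a knight, or B is a knave" true. Taking A=knight, B=knight, C=knight, D=knight, E=knave, each remaining statement checks out:
  B (knight): "D is a knave if C and A are not the same type" — true. ✓
  C (knight): "at least one of E and A is a knave" — true. ✓
  D (knight): "B and D are the same type" — true. ✓
  E (knave): "A and E are both knights or both knaves" — false. ✓
This is the unique consistent assignment.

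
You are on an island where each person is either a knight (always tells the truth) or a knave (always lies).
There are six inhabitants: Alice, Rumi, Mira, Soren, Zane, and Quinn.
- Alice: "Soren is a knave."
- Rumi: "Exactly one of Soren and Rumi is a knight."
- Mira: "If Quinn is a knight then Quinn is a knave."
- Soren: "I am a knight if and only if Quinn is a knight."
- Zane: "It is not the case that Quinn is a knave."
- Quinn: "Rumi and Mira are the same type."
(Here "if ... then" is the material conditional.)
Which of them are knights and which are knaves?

Alice is a knight, Rumi is a knave, Mira is a knave, Soren is a knave, Zane is a knight, and Quinn is a knight.

Since Alice is a knight, "Soren is a knave" needs to be True, which holds.
Rumi is a knave, so "exactly one of Soren and Rumi is a knight" must be false — and it is.
Mira is a knave, and the claim "if Quinn is a knight then Quinn is a knave" is indeed false.
Since Soren is a knave, "I am a knight if and only if Quinn is a knight" needs to be false, which holds.
Zane is a knight; "it is not the case that Quinn is a knave" is True, as required.
Quinn is a knight; "Rumi and Mira are the same type" is True, as required.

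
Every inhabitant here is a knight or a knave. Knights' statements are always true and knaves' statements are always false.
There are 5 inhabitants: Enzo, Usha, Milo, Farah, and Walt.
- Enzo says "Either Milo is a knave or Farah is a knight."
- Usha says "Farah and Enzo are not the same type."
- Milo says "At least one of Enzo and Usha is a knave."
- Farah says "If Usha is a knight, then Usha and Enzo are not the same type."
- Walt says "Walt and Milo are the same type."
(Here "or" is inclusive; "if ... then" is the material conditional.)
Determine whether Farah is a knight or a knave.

Farah is a knight.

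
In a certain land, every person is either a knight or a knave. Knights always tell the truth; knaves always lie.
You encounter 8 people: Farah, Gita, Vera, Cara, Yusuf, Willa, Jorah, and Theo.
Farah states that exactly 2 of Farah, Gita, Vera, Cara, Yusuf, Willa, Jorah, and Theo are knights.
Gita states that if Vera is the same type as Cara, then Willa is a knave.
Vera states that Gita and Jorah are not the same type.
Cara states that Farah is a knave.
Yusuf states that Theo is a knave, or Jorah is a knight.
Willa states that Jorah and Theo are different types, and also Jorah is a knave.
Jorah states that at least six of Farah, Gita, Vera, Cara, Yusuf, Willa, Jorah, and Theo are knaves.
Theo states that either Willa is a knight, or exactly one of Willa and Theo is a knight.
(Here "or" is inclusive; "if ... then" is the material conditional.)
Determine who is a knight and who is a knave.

Since Farah is a knave, "exactly 2 of Farah, Gita, Vera, Cara, Yusuf, Willa, Jorah, and Theo are knights" needs to be False, which holds.
As a knight, Gita's statement "if Vera is the same type as Cara, then Willa is a knave" should be True; it is.
Since Vera is a knight, "Gita and Jorah are not the same type" needs to be True, which holds.
As a knight, Cara's statement "Farah is a knave" should be True; it is.
As a knight, Yusuf's statement "Theo is a knave, or Jorah is a knight" should be True; it is.
Willa is a knave; "Jorah and Theo are different types, and also Jorah is a knave" is False, as required.
Jorah is a knave, so "at least six of Farah, Gita, Vera, Cara, Yusuf, Willa, Jorah, and Theo are knaves" must be False — and it is.
As a knave, Theo's statement "either Willa is a knight, or exactly one of Willa and Theo is a knight" should be False; it is.

Knights: Gita, Vera, Cara, and Yusuf. Knaves: Farah, Willa, Jorah, and Theo.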